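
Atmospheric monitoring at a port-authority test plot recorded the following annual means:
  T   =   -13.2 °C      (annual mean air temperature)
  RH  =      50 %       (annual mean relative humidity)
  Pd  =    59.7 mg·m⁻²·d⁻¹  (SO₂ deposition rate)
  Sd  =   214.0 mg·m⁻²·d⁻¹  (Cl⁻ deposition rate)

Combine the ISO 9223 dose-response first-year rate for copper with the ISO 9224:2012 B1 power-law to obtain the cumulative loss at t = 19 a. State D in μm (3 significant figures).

D(19) = 1.10 μm

copper: T≤10 °C ⇒ hinge +0.126·(-13.2−10) = -2.9232
  SO₂ term: 0.0053·59.7^0.26·exp(0.059·50-2.9232) = 0.01576
  Sd branch = 0.01025·Sd^0.27·e^(0.036·RH+0.049·T) = 0.1383 μm/a
  r_corr = 0.01576 + 0.1383 = 0.154 μm/a
ISO 9224: D(t) = r_corr · t^b with b = 0.667 (copper, B1)
  D(19) = 0.154 × 19^0.667 = 0.154 × 7.127 = 1.098 μm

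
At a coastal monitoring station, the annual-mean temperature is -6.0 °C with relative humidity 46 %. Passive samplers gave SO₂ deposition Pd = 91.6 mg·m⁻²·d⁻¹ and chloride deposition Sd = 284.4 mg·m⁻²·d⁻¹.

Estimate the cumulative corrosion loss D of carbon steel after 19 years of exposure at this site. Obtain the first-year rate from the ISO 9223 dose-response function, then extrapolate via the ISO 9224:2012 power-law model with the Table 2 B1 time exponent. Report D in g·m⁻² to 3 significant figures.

carbon steel: T≤10 °C ⇒ hinge +0.150·(-6.0−10) = -2.4000
  sulphur-dioxide contribution → 4.221 μm/a
  chloride contribution → 12.16 μm/a
  total first-year rate 16.38 μm/a
ISO 9224: D(t) = r_corr · t^b with b = 0.523 (carbon steel, B1)
  D(19) = 16.38 × 19^0.523 = 16.38 × 4.664 = 76.42 μm
  Mass loss = 76.42 μm × 7.85 g/cm³ = 599.9 g·m⁻²

D(19) = 600 g·m⁻²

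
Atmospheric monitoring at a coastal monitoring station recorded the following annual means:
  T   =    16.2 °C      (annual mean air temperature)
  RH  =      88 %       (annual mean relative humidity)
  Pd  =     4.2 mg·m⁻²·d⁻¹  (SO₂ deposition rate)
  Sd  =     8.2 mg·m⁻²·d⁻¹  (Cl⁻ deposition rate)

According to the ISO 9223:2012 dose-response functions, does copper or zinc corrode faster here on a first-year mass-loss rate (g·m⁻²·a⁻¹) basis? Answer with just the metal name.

copper: f(T) = -0.080·(T−10) [T>10 °C] = -0.4960
  SO₂ term: 0.0053·4.2^0.26·exp(0.059·88-0.4960) = 0.8429
  Sd branch = 0.01025·Sd^0.27·e^(0.036·RH+0.049·T) = 0.9507 μm/a
  r_corr = 0.8429 + 0.9507 = 1.794 μm/a
  mass loss = 1.794 μm/a × 8.96 g/cm³ = 16.07 g·m⁻²·a⁻¹
zinc: f(T) = -0.071·(T−10) [T>10 °C] = -0.4402
  Pd branch = 0.0129·Pd^0.44·e^(0.046·RH+f) = 0.8947 μm/a
  Sd branch = 0.0175·Sd^0.57·e^(0.008·RH+0.085·T) = 0.4652 μm/a
  sum: 0.8947 + 0.4652 → r_corr = 1.36 μm/a
  mass loss = 1.36 μm/a × 7.14 g/cm³ = 9.71 g·m⁻²·a⁻¹
Ordering by g·m⁻²·a⁻¹: copper (16.1) > zinc (9.71)

copper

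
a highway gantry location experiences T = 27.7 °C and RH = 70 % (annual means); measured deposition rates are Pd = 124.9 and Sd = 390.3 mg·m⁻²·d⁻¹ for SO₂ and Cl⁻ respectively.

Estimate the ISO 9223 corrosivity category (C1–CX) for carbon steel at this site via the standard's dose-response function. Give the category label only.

C5

carbon steel: f(T) = -0.054·(T−10) [T>10 °C] = -0.9558
  sulphur-dioxide contribution → 33.97 μm/a
  chloride contribution → 125.8 μm/a
  total first-year rate 159.8 μm/a
160 μm/a falls in (80, 200] for carbon steel → category C5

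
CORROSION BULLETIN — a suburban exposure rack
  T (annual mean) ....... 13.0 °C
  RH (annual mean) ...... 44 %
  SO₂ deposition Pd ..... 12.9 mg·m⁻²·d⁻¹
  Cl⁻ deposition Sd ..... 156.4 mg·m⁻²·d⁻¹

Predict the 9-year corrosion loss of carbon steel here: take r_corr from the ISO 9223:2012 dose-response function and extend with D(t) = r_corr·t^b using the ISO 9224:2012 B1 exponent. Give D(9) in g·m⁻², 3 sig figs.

D(9) = 756 g·m⁻²

carbon steel: T>10 °C ⇒ hinge -0.054·(13.0−10) = -0.1620
  SO₂ term: 1.77·12.9^0.52·exp(0.02·44-0.1620) = 13.72
  Sd branch = 0.102·Sd^0.62·e^(0.033·RH+0.04·T) = 16.81 μm/a
  r_corr = 13.72 + 16.81 = 30.52 μm/a
Long-term exponent b (ISO 9224 Table 2, B1) = 0.523
  D(9) = 30.52 × 9^0.523 = 30.52 × 3.156 = 96.32 μm
  Mass loss = 96.32 μm × 7.85 g/cm³ = 756.1 g·m⁻²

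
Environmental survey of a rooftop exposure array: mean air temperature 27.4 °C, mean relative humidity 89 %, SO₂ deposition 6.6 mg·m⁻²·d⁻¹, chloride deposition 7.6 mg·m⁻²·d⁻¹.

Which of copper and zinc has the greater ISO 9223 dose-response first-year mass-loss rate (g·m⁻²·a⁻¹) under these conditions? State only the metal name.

copper

copper: temperature factor f = -0.080·(17.4) = -1.3920
  sulphur-dioxide contribution → 0.4105 μm/a
  chloride contribution → 1.672 μm/a
  total first-year rate 2.082 μm/a
  mass loss = 2.082 μm/a × 8.96 g/cm³ = 18.65 g·m⁻²·a⁻¹
zinc: temperature factor f = -0.071·(17.4) = -1.2354
  sulphur-dioxide contribution → 0.516 μm/a
  chloride contribution → 1.164 μm/a
  ⇒ r_corr(zinc) = 1.68 μm/a
  mass loss = 1.68 μm/a × 7.14 g/cm³ = 11.99 g·m⁻²·a⁻¹
Ordering by g·m⁻²·a⁻¹: copper (18.7) > zinc (12)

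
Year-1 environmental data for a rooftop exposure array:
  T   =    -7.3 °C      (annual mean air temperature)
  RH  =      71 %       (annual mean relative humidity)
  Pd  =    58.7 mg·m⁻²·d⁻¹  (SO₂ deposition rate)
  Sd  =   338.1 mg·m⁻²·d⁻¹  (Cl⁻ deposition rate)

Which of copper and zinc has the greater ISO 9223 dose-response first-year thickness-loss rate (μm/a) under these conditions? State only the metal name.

zinc

copper: f(T) = +0.126·(T−10) [T≤10 °C] = -2.1798
  Pd branch = 0.0053·Pd^0.26·e^(0.059·RH+f) = 0.1139 μm/a
  Cl⁻ term: 0.01025·338.1^0.27·exp(0.036·71+0.049·-7.3) = 0.4449
  sum: 0.1139 + 0.4449 → r_corr = 0.5589 μm/a
zinc: temperature factor f = +0.038·(-17.3) = -0.6574
  Pd branch = 0.0129·Pd^0.44·e^(0.046·RH+f) = 1.051 μm/a
  Cl⁻ term: 0.0175·338.1^0.57·exp(0.008·71+0.085·-7.3) = 0.459
  sum: 1.051 + 0.459 → r_corr = 1.51 μm/a
Ordering by μm/a: zinc (1.51) > copper (0.559)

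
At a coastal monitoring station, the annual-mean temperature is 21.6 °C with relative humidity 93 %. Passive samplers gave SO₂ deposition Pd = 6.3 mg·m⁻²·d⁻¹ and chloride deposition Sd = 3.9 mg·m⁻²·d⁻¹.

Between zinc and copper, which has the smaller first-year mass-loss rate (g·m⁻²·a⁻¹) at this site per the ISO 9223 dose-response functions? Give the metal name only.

zinc

zinc: T>10 °C ⇒ hinge -0.071·(21.6−10) = -0.8236
  Pd branch = 0.0129·Pd^0.44·e^(0.046·RH+f) = 0.9173 μm/a
  Cl⁻ term: 0.0175·3.9^0.57·exp(0.008·93+0.085·21.6) = 0.5017
  sum: 0.9173 + 0.5017 → r_corr = 1.419 μm/a
  mass loss = 1.419 μm/a × 7.14 g/cm³ = 10.13 g·m⁻²·a⁻¹
copper: temperature factor f = -0.080·(11.6) = -0.9280
  SO₂ term: 0.0053·6.3^0.26·exp(0.059·93-0.9280) = 0.8167
  Sd branch = 0.01025·Sd^0.27·e^(0.036·RH+0.049·T) = 1.213 μm/a
  sum: 0.8167 + 1.213 → r_corr = 2.03 μm/a
  mass loss = 2.03 μm/a × 8.96 g/cm³ = 18.19 g·m⁻²·a⁻¹
Ordering by g·m⁻²·a⁻¹: copper (18.2) > zinc (10.1)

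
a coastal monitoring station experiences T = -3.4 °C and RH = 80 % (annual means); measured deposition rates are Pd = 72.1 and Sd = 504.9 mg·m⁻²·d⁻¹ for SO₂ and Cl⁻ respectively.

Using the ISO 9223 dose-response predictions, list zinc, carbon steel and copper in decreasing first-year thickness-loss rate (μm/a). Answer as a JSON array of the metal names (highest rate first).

zinc: T≤10 °C ⇒ hinge +0.038·(-3.4−10) = -0.5092
  SO₂ term: 0.0129·72.1^0.44·exp(0.046·80-0.5092) = 2.019
  Sd branch = 0.0175·Sd^0.57·e^(0.008·RH+0.085·T) = 0.8636 μm/a
  sum: 2.019 + 0.8636 → r_corr = 2.883 μm/a
carbon steel: f(T) = +0.150·(T−10) [T≤10 °C] = -2.0100
  Pd branch = 1.77·Pd^0.52·e^(0.02·RH+f) = 10.87 μm/a
  Sd branch = 0.102·Sd^0.62·e^(0.033·RH+0.04·T) = 59.16 μm/a
  sum: 10.87 + 59.16 → r_corr = 70.03 μm/a
copper: T≤10 °C ⇒ hinge +0.126·(-3.4−10) = -1.6884
  SO₂ term: 0.0053·72.1^0.26·exp(0.059·80-1.6884) = 0.3342
  Sd branch = 0.01025·Sd^0.27·e^(0.036·RH+0.049·T) = 0.8299 μm/a
  sum: 0.3342 + 0.8299 → r_corr = 1.164 μm/a
Ordering by μm/a: carbon steel (70) > zinc (2.88) > copper (1.16)

["carbon steel", "zinc", "copper"]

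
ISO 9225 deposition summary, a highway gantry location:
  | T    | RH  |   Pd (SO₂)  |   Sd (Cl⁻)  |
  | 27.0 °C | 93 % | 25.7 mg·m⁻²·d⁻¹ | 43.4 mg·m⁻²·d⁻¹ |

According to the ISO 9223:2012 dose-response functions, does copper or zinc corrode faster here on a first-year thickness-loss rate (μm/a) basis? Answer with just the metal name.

zinc

copper: temperature factor f = -0.080·(17.0) = -1.3600
  SO₂ term: 0.0053·25.7^0.26·exp(0.059·93-1.3600) = 0.7642
  Sd branch = 0.01025·Sd^0.27·e^(0.036·RH+0.049·T) = 3.03 μm/a
  r_corr = 0.7642 + 3.03 = 3.794 μm/a
zinc: f(T) = -0.071·(T−10) [T>10 °C] = -1.2070
  Pd branch = 0.0129·Pd^0.44·e^(0.046·RH+f) = 1.161 μm/a
  Sd branch = 0.0175·Sd^0.57·e^(0.008·RH+0.085·T) = 3.135 μm/a
  r_corr = 1.161 + 3.135 = 4.296 μm/a
Ordering by μm/a: zinc (4.3) > copper (3.79)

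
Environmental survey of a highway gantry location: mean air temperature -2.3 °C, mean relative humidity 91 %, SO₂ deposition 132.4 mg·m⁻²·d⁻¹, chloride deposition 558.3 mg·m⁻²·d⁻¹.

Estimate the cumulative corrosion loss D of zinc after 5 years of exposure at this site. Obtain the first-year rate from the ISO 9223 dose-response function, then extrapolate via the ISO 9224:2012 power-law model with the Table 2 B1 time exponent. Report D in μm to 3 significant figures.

D(5) = 20.9 μm

zinc: T≤10 °C ⇒ hinge +0.038·(-2.3−10) = -0.4674
  SO₂ term: 0.0129·132.4^0.44·exp(0.046·91-0.4674) = 4.562
  Cl⁻ term: 0.0175·558.3^0.57·exp(0.008·91+0.085·-2.3) = 1.097
  sum: 4.562 + 1.097 → r_corr = 5.659 μm/a
Long-term exponent b (ISO 9224 Table 2, B1) = 0.813
  D(5) = 5.659 × 5^0.813 = 5.659 × 3.701 = 20.94 μm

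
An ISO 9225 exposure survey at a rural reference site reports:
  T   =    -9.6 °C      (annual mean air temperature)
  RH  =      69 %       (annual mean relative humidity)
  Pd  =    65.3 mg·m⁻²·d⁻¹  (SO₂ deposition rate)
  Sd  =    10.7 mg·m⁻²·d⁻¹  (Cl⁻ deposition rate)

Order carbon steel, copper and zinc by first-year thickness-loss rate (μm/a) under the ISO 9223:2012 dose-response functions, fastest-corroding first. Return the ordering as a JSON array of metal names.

carbon steel: temperature factor f = +0.150·(-19.6) = -2.9400
  sulphur-dioxide contribution → 3.268 μm/a
  chloride contribution → 2.944 μm/a
  total first-year rate 6.212 μm/a
copper: temperature factor f = +0.126·(-19.6) = -2.4696
  sulphur-dioxide contribution → 0.07792 μm/a
  chloride contribution → 0.1456 μm/a
  ⇒ r_corr(copper) = 0.2235 μm/a
zinc: T≤10 °C ⇒ hinge +0.038·(-9.6−10) = -0.7448
  sulphur-dioxide contribution → 0.9207 μm/a
  chloride contribution → 0.0519 μm/a
  total first-year rate 0.9726 μm/a
Ordering by μm/a: carbon steel (6.21) > zinc (0.973) > copper (0.224)

["carbon steel", "zinc", "copper"]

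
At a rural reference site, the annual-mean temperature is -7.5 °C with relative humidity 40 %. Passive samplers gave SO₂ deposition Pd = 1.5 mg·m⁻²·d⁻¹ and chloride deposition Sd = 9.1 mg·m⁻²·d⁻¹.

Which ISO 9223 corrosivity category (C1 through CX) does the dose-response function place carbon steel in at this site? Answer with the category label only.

carbon steel: T≤10 °C ⇒ hinge +0.150·(-7.5−10) = -2.6250
  sulphur-dioxide contribution → 0.3523 μm/a
  chloride contribution → 1.112 μm/a
  ⇒ r_corr(carbon steel) = 1.465 μm/a
ISO 9223 Table 2 (carbon steel): 1.3 < 1.46 ≤ 25 μm/a ⇒ C2

C2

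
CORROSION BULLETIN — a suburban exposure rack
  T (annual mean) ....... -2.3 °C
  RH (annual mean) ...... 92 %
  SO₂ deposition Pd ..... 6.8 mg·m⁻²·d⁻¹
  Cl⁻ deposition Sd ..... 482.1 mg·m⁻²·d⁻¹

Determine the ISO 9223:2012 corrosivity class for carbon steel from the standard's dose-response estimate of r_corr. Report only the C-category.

carbon steel: T≤10 °C ⇒ hinge +0.150·(-2.3−10) = -1.8450
  SO₂ term: 1.77·6.8^0.52·exp(0.02·92-1.8450) = 4.772
  Cl⁻ term: 0.102·482.1^0.62·exp(0.033·92+0.04·-2.3) = 89.27
  r_corr = 4.772 + 89.27 = 94.04 μm/a
ISO 9223 Table 2 (carbon steel): 80 < 94 ≤ 200 μm/a ⇒ C5

C5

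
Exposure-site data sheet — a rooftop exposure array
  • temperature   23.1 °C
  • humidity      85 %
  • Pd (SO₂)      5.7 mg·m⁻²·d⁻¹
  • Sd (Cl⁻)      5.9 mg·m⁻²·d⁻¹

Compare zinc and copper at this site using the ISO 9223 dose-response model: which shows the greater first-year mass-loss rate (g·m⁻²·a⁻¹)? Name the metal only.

zinc: f(T) = -0.071·(T−10) [T>10 °C] = -0.9301
  SO₂ term: 0.0129·5.7^0.44·exp(0.046·85-0.9301) = 0.5462
  Sd branch = 0.0175·Sd^0.57·e^(0.008·RH+0.085·T) = 0.6768 μm/a
  r_corr = 0.5462 + 0.6768 = 1.223 μm/a
  mass loss = 1.223 μm/a × 7.14 g/cm³ = 8.732 g·m⁻²·a⁻¹
copper: f(T) = -0.080·(T−10) [T>10 °C] = -1.0480
  Pd branch = 0.0053·Pd^0.26·e^(0.059·RH+f) = 0.4402 μm/a
  Cl⁻ term: 0.01025·5.9^0.27·exp(0.036·85+0.049·23.1) = 1.095
  sum: 0.4402 + 1.095 → r_corr = 1.535 μm/a
  mass loss = 1.535 μm/a × 8.96 g/cm³ = 13.75 g·m⁻²·a⁻¹
Ordering by g·m⁻²·a⁻¹: copper (13.8) > zinc (8.73)

copper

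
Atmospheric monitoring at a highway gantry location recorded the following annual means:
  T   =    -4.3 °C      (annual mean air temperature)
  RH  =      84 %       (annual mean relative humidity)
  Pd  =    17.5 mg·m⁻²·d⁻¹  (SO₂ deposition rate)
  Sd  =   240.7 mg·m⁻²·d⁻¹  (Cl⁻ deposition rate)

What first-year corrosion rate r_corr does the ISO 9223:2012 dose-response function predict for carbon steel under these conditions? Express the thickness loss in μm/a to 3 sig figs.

carbon steel: temperature factor f = +0.150·(-14.3) = -2.1450
  Pd branch = 1.77·Pd^0.52·e^(0.02·RH+f) = 4.925 μm/a
  Sd branch = 0.102·Sd^0.62·e^(0.033·RH+0.04·T) = 41.14 μm/a
  r_corr = 4.925 + 41.14 = 46.07 μm/a

r_corr = 46.1 μm/a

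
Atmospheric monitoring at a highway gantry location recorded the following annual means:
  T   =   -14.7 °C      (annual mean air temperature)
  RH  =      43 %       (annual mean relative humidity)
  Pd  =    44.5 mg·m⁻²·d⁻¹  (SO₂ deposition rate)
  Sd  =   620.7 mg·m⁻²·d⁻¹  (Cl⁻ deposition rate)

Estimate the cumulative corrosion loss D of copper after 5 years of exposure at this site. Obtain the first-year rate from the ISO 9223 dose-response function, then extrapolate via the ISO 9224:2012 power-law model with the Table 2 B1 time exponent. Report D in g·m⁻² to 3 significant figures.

D(5) = 3.70 g·m⁻²

copper: f(T) = +0.126·(T−10) [T≤10 °C] = -3.1122
  sulphur-dioxide contribution → 0.007999 μm/a
  chloride contribution → 0.1331 μm/a
  ⇒ r_corr(copper) = 0.1411 μm/a
Long-term exponent b (ISO 9224 Table 2, B1) = 0.667
  D(5) = 0.1411 × 5^0.667 = 0.1411 × 2.926 = 0.4129 μm
  Mass loss = 0.4129 μm × 8.96 g/cm³ = 3.699 g·m⁻²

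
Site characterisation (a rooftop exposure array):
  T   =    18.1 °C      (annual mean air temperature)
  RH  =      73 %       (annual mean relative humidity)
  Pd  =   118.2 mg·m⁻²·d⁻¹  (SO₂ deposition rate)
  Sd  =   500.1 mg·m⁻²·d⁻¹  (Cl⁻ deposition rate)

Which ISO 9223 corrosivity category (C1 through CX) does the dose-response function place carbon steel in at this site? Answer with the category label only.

C5

carbon steel: T>10 °C ⇒ hinge -0.054·(18.1−10) = -0.4374
  SO₂ term: 1.77·118.2^0.52·exp(0.02·73-0.4374) = 58.86
  Sd branch = 0.102·Sd^0.62·e^(0.033·RH+0.04·T) = 110.3 μm/a
  r_corr = 58.86 + 110.3 = 169.2 μm/a
ISO 9223 Table 2 (carbon steel): 80 < 169 ≤ 200 μm/a ⇒ C5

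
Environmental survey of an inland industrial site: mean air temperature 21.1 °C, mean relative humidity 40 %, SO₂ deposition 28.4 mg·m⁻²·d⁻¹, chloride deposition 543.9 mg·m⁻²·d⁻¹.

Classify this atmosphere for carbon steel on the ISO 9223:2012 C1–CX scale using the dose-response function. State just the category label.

carbon steel: T>10 °C ⇒ hinge -0.054·(21.1−10) = -0.5994
  sulphur-dioxide contribution → 12.33 μm/a
  chloride contribution → 44.1 μm/a
  ⇒ r_corr(carbon steel) = 56.43 μm/a
56.4 μm/a falls in (50, 80] for carbon steel → category C4

C4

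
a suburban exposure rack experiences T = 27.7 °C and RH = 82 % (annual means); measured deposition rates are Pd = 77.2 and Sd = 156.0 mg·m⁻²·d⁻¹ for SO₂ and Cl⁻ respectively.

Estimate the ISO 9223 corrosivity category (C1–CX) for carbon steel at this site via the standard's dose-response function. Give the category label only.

C5

carbon steel: f(T) = -0.054·(T−10) [T>10 °C] = -0.9558
  SO₂ term: 1.77·77.2^0.52·exp(0.02·82-0.9558) = 33.63
  Sd branch = 0.102·Sd^0.62·e^(0.033·RH+0.04·T) = 105.9 μm/a
  sum: 33.63 + 105.9 → r_corr = 139.5 μm/a
Category bounds: 80…200 μm/a bracket r_corr ⇒ C5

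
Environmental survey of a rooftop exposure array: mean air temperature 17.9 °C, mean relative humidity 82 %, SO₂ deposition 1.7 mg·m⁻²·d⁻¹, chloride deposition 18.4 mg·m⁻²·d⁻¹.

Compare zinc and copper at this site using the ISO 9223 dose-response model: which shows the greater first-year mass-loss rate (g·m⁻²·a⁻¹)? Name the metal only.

copper

zinc: f(T) = -0.071·(T−10) [T>10 °C] = -0.5609
  SO₂ term: 0.0129·1.7^0.44·exp(0.046·82-0.5609) = 0.4042
  Cl⁻ term: 0.0175·18.4^0.57·exp(0.008·82+0.085·17.9) = 0.8122
  sum: 0.4042 + 0.8122 → r_corr = 1.216 μm/a
  mass loss = 1.216 μm/a × 7.14 g/cm³ = 8.685 g·m⁻²·a⁻¹
copper: T>10 °C ⇒ hinge -0.080·(17.9−10) = -0.6320
  SO₂ term: 0.0053·1.7^0.26·exp(0.059·82-0.6320) = 0.4082
  Cl⁻ term: 0.01025·18.4^0.27·exp(0.036·82+0.049·17.9) = 1.036
  r_corr = 0.4082 + 1.036 = 1.444 μm/a
  mass loss = 1.444 μm/a × 8.96 g/cm³ = 12.94 g·m⁻²·a⁻¹
Ordering by g·m⁻²·a⁻¹: copper (12.9) > zinc (8.68)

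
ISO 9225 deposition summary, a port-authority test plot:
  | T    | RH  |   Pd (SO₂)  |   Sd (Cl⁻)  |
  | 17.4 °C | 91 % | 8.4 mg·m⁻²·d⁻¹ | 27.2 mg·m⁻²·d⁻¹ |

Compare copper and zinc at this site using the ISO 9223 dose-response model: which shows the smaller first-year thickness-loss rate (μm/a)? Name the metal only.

copper: T>10 °C ⇒ hinge -0.080·(17.4−10) = -0.5920
  sulphur-dioxide contribution → 1.094 μm/a
  chloride contribution → 1.553 μm/a
  ⇒ r_corr(copper) = 2.647 μm/a
zinc: f(T) = -0.071·(T−10) [T>10 °C] = -0.5254
  sulphur-dioxide contribution → 1.28 μm/a
  chloride contribution → 1.045 μm/a
  total first-year rate 2.325 μm/a
Ordering by μm/a: copper (2.65) > zinc (2.32)

zinc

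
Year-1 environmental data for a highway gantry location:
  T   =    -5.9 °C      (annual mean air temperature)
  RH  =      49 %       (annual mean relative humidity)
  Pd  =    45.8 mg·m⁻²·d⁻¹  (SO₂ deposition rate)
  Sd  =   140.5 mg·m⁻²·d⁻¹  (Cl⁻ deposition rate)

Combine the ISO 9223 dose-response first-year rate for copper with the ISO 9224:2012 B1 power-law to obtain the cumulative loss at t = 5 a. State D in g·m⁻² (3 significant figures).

D(5) = 5.38 g·m⁻²

copper: temperature factor f = +0.126·(-15.9) = -2.0034
  Pd branch = 0.0053·Pd^0.26·e^(0.059·RH+f) = 0.0348 μm/a
  Sd branch = 0.01025·Sd^0.27·e^(0.036·RH+0.049·T) = 0.1703 μm/a
  sum: 0.0348 + 0.1703 → r_corr = 0.2051 μm/a
ISO 9224: D(t) = r_corr · t^b with b = 0.667 (copper, B1)
  D(5) = 0.2051 × 5^0.667 = 0.2051 × 2.926 = 0.5999 μm
  Mass loss = 0.5999 μm × 8.96 g/cm³ = 5.376 g·m⁻²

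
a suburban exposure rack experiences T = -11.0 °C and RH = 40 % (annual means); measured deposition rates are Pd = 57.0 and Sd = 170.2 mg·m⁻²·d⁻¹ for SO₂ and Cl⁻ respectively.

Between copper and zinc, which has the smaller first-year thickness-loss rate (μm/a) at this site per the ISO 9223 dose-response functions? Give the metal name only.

copper

copper: f(T) = +0.126·(T−10) [T≤10 °C] = -2.6460
  Pd branch = 0.0053·Pd^0.26·e^(0.059·RH+f) = 0.01139 μm/a
  Cl⁻ term: 0.01025·170.2^0.27·exp(0.036·40+0.049·-11.0) = 0.101
  r_corr = 0.01139 + 0.101 = 0.1124 μm/a
zinc: f(T) = +0.038·(T−10) [T≤10 °C] = -0.7980
  SO₂ term: 0.0129·57.0^0.44·exp(0.046·40-0.7980) = 0.2166
  Sd branch = 0.0175·Sd^0.57·e^(0.008·RH+0.085·T) = 0.1768 μm/a
  r_corr = 0.2166 + 0.1768 = 0.3935 μm/a
Ordering by μm/a: zinc (0.393) > copper (0.112)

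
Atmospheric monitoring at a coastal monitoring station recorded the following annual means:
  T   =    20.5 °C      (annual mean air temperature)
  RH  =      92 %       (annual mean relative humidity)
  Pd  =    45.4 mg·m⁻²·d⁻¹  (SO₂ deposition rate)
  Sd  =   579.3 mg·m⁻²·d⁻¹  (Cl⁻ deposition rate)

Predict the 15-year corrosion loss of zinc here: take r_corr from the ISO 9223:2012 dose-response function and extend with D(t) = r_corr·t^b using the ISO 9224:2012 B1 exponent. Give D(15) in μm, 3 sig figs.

zinc: T>10 °C ⇒ hinge -0.071·(20.5−10) = -0.7455
  sulphur-dioxide contribution → 2.259 μm/a
  chloride contribution → 7.84 μm/a
  ⇒ r_corr(zinc) = 10.1 μm/a
Power-law: D(15) = r_corr · 15^0.813
  D(15) = 10.1 × 15^0.813 = 10.1 × 9.04 = 91.29 μm

D(15) = 91.3 μm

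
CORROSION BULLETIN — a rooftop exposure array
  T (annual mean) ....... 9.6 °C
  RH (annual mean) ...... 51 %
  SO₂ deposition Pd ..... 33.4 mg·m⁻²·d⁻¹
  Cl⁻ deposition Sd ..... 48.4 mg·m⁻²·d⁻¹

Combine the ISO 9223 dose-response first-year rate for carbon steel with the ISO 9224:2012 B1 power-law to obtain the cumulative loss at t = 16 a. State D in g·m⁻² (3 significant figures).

carbon steel: temperature factor f = +0.150·(-0.4) = -0.0600
  SO₂ term: 1.77·33.4^0.52·exp(0.02·51-0.0600) = 28.66
  Sd branch = 0.102·Sd^0.62·e^(0.033·RH+0.04·T) = 8.931 μm/a
  r_corr = 28.66 + 8.931 = 37.59 μm/a
Long-term exponent b (ISO 9224 Table 2, B1) = 0.523
  D(16) = 37.59 × 16^0.523 = 37.59 × 4.263 = 160.3 μm
  Mass loss = 160.3 μm × 7.85 g/cm³ = 1258 g·m⁻²

D(16) = 1.26e+03 g·m⁻²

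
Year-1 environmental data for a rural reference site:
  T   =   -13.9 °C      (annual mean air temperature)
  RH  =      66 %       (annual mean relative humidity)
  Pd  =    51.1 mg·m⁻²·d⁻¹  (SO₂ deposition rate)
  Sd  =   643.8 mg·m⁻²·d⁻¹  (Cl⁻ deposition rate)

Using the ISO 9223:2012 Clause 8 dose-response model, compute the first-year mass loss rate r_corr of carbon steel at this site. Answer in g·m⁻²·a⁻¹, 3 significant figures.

carbon steel: temperature factor f = +0.150·(-23.9) = -3.5850
  Pd branch = 1.77·Pd^0.52·e^(0.02·RH+f) = 1.421 μm/a
  Sd branch = 0.102·Sd^0.62·e^(0.033·RH+0.04·T) = 28.47 μm/a
  sum: 1.421 + 28.47 → r_corr = 29.9 μm/a
Convert to mass loss: 29.9 μm/a × 7.85 g/cm³ = 234.7 g·m⁻²·a⁻¹

r_corr = 235 g·m⁻²·a⁻¹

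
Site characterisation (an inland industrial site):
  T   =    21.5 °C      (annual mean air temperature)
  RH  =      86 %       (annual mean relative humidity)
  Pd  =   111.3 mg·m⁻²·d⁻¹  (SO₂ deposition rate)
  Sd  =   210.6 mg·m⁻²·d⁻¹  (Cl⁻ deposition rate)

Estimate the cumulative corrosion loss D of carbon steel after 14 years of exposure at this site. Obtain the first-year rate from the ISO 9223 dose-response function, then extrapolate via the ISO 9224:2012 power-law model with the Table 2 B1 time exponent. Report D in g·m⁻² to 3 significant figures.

D(14) = 5.47e+03 g·m⁻²

carbon steel: f(T) = -0.054·(T−10) [T>10 °C] = -0.6210
  SO₂ term: 1.77·111.3^0.52·exp(0.02·86-0.6210) = 61.58
  Sd branch = 0.102·Sd^0.62·e^(0.033·RH+0.04·T) = 113.5 μm/a
  r_corr = 61.58 + 113.5 = 175.1 μm/a
Power-law: D(14) = r_corr · 14^0.523
  D(14) = 175.1 × 14^0.523 = 175.1 × 3.976 = 696.3 μm
  Mass loss = 696.3 μm × 7.85 g/cm³ = 5466 g·m⁻²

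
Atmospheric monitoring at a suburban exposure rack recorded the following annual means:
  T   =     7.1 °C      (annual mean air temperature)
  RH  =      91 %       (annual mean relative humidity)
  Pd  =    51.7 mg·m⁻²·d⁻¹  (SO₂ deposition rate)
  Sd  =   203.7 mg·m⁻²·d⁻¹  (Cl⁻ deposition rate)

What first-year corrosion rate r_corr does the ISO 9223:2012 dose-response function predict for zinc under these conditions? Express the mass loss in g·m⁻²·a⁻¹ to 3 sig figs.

zinc: temperature factor f = +0.038·(-2.9) = -0.1102
  Pd branch = 0.0129·Pd^0.44·e^(0.046·RH+f) = 4.311 μm/a
  Cl⁻ term: 0.0175·203.7^0.57·exp(0.008·91+0.085·7.1) = 1.372
  r_corr = 4.311 + 1.372 = 5.684 μm/a
Convert to mass loss: 5.684 μm/a × 7.14 g/cm³ = 40.58 g·m⁻²·a⁻¹

r_corr = 40.6 g·m⁻²·a⁻¹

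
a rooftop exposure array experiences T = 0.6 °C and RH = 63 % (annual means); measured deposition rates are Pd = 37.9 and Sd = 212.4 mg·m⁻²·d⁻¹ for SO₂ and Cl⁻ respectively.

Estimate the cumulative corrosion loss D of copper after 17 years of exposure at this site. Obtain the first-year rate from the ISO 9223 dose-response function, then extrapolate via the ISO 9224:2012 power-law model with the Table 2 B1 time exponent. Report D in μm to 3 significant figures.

D(17) = 4.00 μm

copper: temperature factor f = +0.126·(-9.4) = -1.1844
  SO₂ term: 0.0053·37.9^0.26·exp(0.059·63-1.1844) = 0.1716
  Cl⁻ term: 0.01025·212.4^0.27·exp(0.036·63+0.049·0.6) = 0.4333
  r_corr = 0.1716 + 0.4333 = 0.605 μm/a
ISO 9224: D(t) = r_corr · t^b with b = 0.667 (copper, B1)
  D(17) = 0.605 × 17^0.667 = 0.605 × 6.618 = 4.003 μm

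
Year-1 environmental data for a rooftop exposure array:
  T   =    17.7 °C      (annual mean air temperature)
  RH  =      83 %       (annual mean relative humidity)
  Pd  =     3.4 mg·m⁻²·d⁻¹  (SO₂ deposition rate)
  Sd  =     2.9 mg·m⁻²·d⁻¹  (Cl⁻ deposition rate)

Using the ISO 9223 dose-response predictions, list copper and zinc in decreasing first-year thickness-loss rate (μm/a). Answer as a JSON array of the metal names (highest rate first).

["copper", "zinc"]

copper: temperature factor f = -0.080·(7.7) = -0.6160
  SO₂ term: 0.0053·3.4^0.26·exp(0.059·83-0.6160) = 0.5268
  Cl⁻ term: 0.01025·2.9^0.27·exp(0.036·83+0.049·17.7) = 0.6455
  sum: 0.5268 + 0.6455 → r_corr = 1.172 μm/a
zinc: f(T) = -0.071·(T−10) [T>10 °C] = -0.5467
  Pd branch = 0.0129·Pd^0.44·e^(0.046·RH+f) = 0.5823 μm/a
  Cl⁻ term: 0.0175·2.9^0.57·exp(0.008·83+0.085·17.7) = 0.2808
  r_corr = 0.5823 + 0.2808 = 0.8631 μm/a
Ordering by μm/a: copper (1.17) > zinc (0.863)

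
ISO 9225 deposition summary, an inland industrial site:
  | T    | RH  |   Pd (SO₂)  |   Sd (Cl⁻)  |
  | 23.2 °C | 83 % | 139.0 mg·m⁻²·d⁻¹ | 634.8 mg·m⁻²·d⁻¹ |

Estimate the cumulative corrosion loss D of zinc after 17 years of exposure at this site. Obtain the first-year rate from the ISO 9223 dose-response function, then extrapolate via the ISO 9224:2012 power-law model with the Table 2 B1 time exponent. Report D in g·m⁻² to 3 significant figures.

D(17) = 835 g·m⁻²

zinc: f(T) = -0.071·(T−10) [T>10 °C] = -0.9372
  sulphur-dioxide contribution → 2.017 μm/a
  chloride contribution → 9.668 μm/a
  ⇒ r_corr(zinc) = 11.68 μm/a
Power-law: D(17) = r_corr · 17^0.813
  D(17) = 11.68 × 17^0.813 = 11.68 × 10.01 = 116.9 μm
  Mass loss = 116.9 μm × 7.14 g/cm³ = 835 g·m⁻²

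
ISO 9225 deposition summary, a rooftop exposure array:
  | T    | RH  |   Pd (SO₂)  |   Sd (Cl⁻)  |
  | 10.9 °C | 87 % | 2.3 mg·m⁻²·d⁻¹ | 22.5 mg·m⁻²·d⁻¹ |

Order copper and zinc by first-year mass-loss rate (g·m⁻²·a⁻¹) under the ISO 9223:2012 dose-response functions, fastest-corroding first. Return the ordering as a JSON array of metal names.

copper: temperature factor f = -0.080·(0.9) = -0.0720
  sulphur-dioxide contribution → 1.038 μm/a
  chloride contribution → 0.9289 μm/a
  total first-year rate 1.967 μm/a
  mass loss = 1.967 μm/a × 8.96 g/cm³ = 17.63 g·m⁻²·a⁻¹
zinc: T>10 °C ⇒ hinge -0.071·(10.9−10) = -0.0639
  sulphur-dioxide contribution → 0.9551 μm/a
  chloride contribution → 0.5229 μm/a
  total first-year rate 1.478 μm/a
  mass loss = 1.478 μm/a × 7.14 g/cm³ = 10.55 g·m⁻²·a⁻¹
Ordering by g·m⁻²·a⁻¹: copper (17.6) > zinc (10.6)

["copper", "zinc"]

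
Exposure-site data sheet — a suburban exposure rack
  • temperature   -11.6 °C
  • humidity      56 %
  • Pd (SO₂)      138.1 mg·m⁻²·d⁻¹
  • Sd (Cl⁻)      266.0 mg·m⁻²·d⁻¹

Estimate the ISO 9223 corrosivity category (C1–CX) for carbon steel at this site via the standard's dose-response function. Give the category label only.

C2

carbon steel: temperature factor f = +0.150·(-21.6) = -3.2400
  SO₂ term: 1.77·138.1^0.52·exp(0.02·56-3.2400) = 2.755
  Sd branch = 0.102·Sd^0.62·e^(0.033·RH+0.04·T) = 12.97 μm/a
  sum: 2.755 + 12.97 → r_corr = 15.73 μm/a
ISO 9223 Table 2 (carbon steel): 1.3 < 15.7 ≤ 25 μm/a ⇒ C2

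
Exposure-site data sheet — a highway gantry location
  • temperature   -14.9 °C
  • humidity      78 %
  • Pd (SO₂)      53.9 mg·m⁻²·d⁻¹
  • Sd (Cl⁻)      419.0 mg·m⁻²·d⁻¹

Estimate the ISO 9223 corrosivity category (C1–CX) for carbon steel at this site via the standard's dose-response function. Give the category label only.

C3

carbon steel: temperature factor f = +0.150·(-24.9) = -3.7350
  Pd branch = 1.77·Pd^0.52·e^(0.02·RH+f) = 1.599 μm/a
  Cl⁻ term: 0.102·419.0^0.62·exp(0.033·78+0.04·-14.9) = 31.15
  sum: 1.599 + 31.15 → r_corr = 32.75 μm/a
Category bounds: 25…50 μm/a bracket r_corr ⇒ C3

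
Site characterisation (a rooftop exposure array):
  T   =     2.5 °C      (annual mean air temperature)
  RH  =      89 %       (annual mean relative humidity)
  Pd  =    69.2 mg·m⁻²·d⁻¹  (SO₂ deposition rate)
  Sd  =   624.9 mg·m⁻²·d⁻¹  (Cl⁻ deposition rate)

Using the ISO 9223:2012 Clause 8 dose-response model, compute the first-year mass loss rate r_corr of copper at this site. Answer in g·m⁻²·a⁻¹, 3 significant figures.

copper: f(T) = +0.126·(T−10) [T≤10 °C] = -0.9450
  SO₂ term: 0.0053·69.2^0.26·exp(0.059·89-0.9450) = 1.182
  Sd branch = 0.01025·Sd^0.27·e^(0.036·RH+0.049·T) = 1.623 μm/a
  sum: 1.182 + 1.623 → r_corr = 2.805 μm/a
Convert to mass loss: 2.805 μm/a × 8.96 g/cm³ = 25.14 g·m⁻²·a⁻¹

r_corr = 25.1 g·m⁻²·a⁻¹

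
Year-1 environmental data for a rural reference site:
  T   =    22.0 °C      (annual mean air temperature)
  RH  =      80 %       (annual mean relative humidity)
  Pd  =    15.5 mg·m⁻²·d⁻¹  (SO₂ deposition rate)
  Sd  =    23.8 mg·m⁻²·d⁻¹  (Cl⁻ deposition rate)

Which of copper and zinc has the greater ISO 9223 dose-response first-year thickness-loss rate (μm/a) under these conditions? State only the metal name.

copper: temperature factor f = -0.080·(12.0) = -0.9600
  SO₂ term: 0.0053·15.5^0.26·exp(0.059·80-0.9600) = 0.4642
  Sd branch = 0.01025·Sd^0.27·e^(0.036·RH+0.049·T) = 1.263 μm/a
  sum: 0.4642 + 1.263 → r_corr = 1.727 μm/a
zinc: temperature factor f = -0.071·(12.0) = -0.8520
  Pd branch = 0.0129·Pd^0.44·e^(0.046·RH+f) = 0.7287 μm/a
  Sd branch = 0.0175·Sd^0.57·e^(0.008·RH+0.085·T) = 1.311 μm/a
  sum: 0.7287 + 1.311 → r_corr = 2.04 μm/a
Ordering by μm/a: zinc (2.04) > copper (1.73)

zinc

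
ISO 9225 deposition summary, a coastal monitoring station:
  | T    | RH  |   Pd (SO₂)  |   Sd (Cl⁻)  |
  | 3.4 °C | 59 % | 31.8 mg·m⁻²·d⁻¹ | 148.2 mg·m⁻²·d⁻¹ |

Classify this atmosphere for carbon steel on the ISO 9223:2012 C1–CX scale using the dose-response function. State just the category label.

C3

carbon steel: temperature factor f = +0.150·(-6.6) = -0.9900
  SO₂ term: 1.77·31.8^0.52·exp(0.02·59-0.9900) = 12.93
  Sd branch = 0.102·Sd^0.62·e^(0.033·RH+0.04·T) = 18.16 μm/a
  r_corr = 12.93 + 18.16 = 31.1 μm/a
ISO 9223 Table 2 (carbon steel): 25 < 31.1 ≤ 50 μm/a ⇒ C3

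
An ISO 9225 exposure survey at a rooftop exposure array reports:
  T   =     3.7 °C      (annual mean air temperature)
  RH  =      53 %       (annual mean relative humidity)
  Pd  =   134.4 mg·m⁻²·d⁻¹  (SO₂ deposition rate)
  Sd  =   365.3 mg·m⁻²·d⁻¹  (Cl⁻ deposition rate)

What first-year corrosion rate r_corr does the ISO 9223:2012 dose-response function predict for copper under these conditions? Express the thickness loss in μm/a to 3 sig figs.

r_corr = 0.603 μm/a

copper: T≤10 °C ⇒ hinge +0.126·(3.7−10) = -0.7938
  sulphur-dioxide contribution → 0.1954 μm/a
  chloride contribution → 0.4074 μm/a
  ⇒ r_corr(copper) = 0.6028 μm/a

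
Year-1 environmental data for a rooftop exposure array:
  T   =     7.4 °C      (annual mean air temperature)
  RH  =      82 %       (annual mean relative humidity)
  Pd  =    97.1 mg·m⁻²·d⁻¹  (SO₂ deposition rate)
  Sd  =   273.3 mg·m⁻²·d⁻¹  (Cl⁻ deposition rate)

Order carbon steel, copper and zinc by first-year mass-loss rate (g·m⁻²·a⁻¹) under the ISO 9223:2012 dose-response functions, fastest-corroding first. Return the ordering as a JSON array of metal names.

["carbon steel", "zinc", "copper"]

carbon steel: temperature factor f = +0.150·(-2.6) = -0.3900
  SO₂ term: 1.77·97.1^0.52·exp(0.02·82-0.3900) = 66.71
  Sd branch = 0.102·Sd^0.62·e^(0.033·RH+0.04·T) = 66.54 μm/a
  sum: 66.71 + 66.54 → r_corr = 133.2 μm/a
  mass loss = 133.2 μm/a × 7.85 g/cm³ = 1046 g·m⁻²·a⁻¹
copper: f(T) = +0.126·(T−10) [T≤10 °C] = -0.3276
  Pd branch = 0.0053·Pd^0.26·e^(0.059·RH+f) = 1.584 μm/a
  Sd branch = 0.01025·Sd^0.27·e^(0.036·RH+0.049·T) = 1.283 μm/a
  r_corr = 1.584 + 1.283 = 2.867 μm/a
  mass loss = 2.867 μm/a × 8.96 g/cm³ = 25.69 g·m⁻²·a⁻¹
zinc: temperature factor f = +0.038·(-2.6) = -0.0988
  SO₂ term: 0.0129·97.1^0.44·exp(0.046·82-0.0988) = 3.804
  Cl⁻ term: 0.0175·273.3^0.57·exp(0.008·82+0.085·7.4) = 1.549
  sum: 3.804 + 1.549 → r_corr = 5.353 μm/a
  mass loss = 5.353 μm/a × 7.14 g/cm³ = 38.22 g·m⁻²·a⁻¹
Ordering by g·m⁻²·a⁻¹: carbon steel (1050) > zinc (38.2) > copper (25.7)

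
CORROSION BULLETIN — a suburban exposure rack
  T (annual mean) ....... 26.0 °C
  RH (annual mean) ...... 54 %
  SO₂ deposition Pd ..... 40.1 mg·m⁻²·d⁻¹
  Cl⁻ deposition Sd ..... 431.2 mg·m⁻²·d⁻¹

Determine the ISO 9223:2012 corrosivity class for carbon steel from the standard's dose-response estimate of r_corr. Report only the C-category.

C5

carbon steel: temperature factor f = -0.054·(16.0) = -0.8640
  Pd branch = 1.77·Pd^0.52·e^(0.02·RH+f) = 14.98 μm/a
  Cl⁻ term: 0.102·431.2^0.62·exp(0.033·54+0.04·26.0) = 73.74
  sum: 14.98 + 73.74 → r_corr = 88.71 μm/a
Category bounds: 80…200 μm/a bracket r_corr ⇒ C5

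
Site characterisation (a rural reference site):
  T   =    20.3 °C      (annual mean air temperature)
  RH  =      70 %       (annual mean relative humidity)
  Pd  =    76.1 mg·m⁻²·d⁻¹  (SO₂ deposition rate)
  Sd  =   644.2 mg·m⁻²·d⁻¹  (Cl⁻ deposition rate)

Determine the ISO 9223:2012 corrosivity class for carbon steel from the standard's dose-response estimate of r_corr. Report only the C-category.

carbon steel: T>10 °C ⇒ hinge -0.054·(20.3−10) = -0.5562
  sulphur-dioxide contribution → 39.15 μm/a
  chloride contribution → 127.7 μm/a
  ⇒ r_corr(carbon steel) = 166.8 μm/a
Category bounds: 80…200 μm/a bracket r_corr ⇒ C5

C5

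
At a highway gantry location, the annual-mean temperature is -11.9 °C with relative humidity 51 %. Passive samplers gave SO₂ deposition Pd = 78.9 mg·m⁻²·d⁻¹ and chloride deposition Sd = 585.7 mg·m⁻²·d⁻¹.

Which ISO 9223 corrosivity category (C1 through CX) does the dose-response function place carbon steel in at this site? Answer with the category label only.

C2

carbon steel: temperature factor f = +0.150·(-21.9) = -3.2850
  sulphur-dioxide contribution → 1.781 μm/a
  chloride contribution → 17.73 μm/a
  total first-year rate 19.51 μm/a
ISO 9223 Table 2 (carbon steel): 1.3 < 19.5 ≤ 25 μm/a ⇒ C2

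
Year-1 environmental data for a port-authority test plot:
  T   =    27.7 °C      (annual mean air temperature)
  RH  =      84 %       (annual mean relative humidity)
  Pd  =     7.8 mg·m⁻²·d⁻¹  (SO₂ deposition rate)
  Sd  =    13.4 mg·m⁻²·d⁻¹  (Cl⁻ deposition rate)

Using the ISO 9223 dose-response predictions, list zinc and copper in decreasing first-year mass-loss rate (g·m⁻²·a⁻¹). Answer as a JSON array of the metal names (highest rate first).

zinc: temperature factor f = -0.071·(17.7) = -1.2567
  SO₂ term: 0.0129·7.8^0.44·exp(0.046·84-1.2567) = 0.432
  Sd branch = 0.0175·Sd^0.57·e^(0.008·RH+0.085·T) = 1.584 μm/a
  r_corr = 0.432 + 1.584 = 2.016 μm/a
  mass loss = 2.016 μm/a × 7.14 g/cm³ = 14.4 g·m⁻²·a⁻¹
copper: T>10 °C ⇒ hinge -0.080·(27.7−10) = -1.4160
  SO₂ term: 0.0053·7.8^0.26·exp(0.059·84-1.4160) = 0.3116
  Sd branch = 0.01025·Sd^0.27·e^(0.036·RH+0.049·T) = 1.651 μm/a
  sum: 0.3116 + 1.651 → r_corr = 1.963 μm/a
  mass loss = 1.963 μm/a × 8.96 g/cm³ = 17.59 g·m⁻²·a⁻¹
Ordering by g·m⁻²·a⁻¹: copper (17.6) > zinc (14.4)

["copper", "zinc"]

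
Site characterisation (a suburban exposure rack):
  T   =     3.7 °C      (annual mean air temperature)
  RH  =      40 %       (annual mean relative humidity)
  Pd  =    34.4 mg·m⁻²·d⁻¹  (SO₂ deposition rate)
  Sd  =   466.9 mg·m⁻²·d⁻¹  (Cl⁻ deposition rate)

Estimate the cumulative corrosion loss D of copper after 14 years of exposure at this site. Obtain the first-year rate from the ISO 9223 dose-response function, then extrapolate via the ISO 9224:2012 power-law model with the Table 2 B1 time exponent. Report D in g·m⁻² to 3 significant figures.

copper: temperature factor f = +0.126·(-6.3) = -0.7938
  SO₂ term: 0.0053·34.4^0.26·exp(0.059·40-0.7938) = 0.06368
  Sd branch = 0.01025·Sd^0.27·e^(0.036·RH+0.049·T) = 0.2726 μm/a
  sum: 0.06368 + 0.2726 → r_corr = 0.3363 μm/a
ISO 9224: D(t) = r_corr · t^b with b = 0.667 (copper, B1)
  D(14) = 0.3363 × 14^0.667 = 0.3363 × 5.814 = 1.955 μm
  Mass loss = 1.955 μm × 8.96 g/cm³ = 17.52 g·m⁻²

D(14) = 17.5 g·m⁻²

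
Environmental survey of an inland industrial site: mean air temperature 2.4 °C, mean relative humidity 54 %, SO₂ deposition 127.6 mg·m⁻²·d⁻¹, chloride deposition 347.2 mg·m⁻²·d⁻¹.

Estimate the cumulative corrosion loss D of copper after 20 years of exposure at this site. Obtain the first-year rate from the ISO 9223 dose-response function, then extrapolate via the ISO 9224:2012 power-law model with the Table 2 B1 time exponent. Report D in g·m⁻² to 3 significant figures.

copper: temperature factor f = +0.126·(-7.6) = -0.9576
  Pd branch = 0.0053·Pd^0.26·e^(0.059·RH+f) = 0.1736 μm/a
  Cl⁻ term: 0.01025·347.2^0.27·exp(0.036·54+0.049·2.4) = 0.3909
  r_corr = 0.1736 + 0.3909 = 0.5645 μm/a
Power-law: D(20) = r_corr · 20^0.667
  D(20) = 0.5645 × 20^0.667 = 0.5645 × 7.375 = 4.163 μm
  Mass loss = 4.163 μm × 8.96 g/cm³ = 37.3 g·m⁻²

D(20) = 37.3 g·m⁻²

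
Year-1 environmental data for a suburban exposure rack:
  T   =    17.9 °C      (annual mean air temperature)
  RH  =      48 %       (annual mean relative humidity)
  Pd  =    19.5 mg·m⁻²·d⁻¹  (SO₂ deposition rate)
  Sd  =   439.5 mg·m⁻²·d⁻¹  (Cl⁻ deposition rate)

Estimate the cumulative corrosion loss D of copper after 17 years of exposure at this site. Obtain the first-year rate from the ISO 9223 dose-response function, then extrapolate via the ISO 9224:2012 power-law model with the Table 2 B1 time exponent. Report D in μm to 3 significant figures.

copper: T>10 °C ⇒ hinge -0.080·(17.9−10) = -0.6320
  Pd branch = 0.0053·Pd^0.26·e^(0.059·RH+f) = 0.1035 μm/a
  Sd branch = 0.01025·Sd^0.27·e^(0.036·RH+0.049·T) = 0.7173 μm/a
  sum: 0.1035 + 0.7173 → r_corr = 0.8208 μm/a
Long-term exponent b (ISO 9224 Table 2, B1) = 0.667
  D(17) = 0.8208 × 17^0.667 = 0.8208 × 6.618 = 5.432 μm

D(17) = 5.43 μm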